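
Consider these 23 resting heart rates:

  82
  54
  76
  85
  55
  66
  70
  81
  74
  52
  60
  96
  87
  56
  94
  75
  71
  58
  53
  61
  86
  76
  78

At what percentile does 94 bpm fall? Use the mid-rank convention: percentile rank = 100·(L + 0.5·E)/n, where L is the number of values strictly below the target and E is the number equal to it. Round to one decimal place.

Sorted: 52, 53, 54, 55, 56, 58, 60, 61, 66, 70, 71, 74, 75, 76, 76, 78, 81, 82, 85, 86, 87, 94, 96.
Count below 94: L = 21; count equal: E = 1; n = 23.
Percentile rank = 100·(21 + 0.5·1)/23 = 100·21.5/23 = 93.48.

93.5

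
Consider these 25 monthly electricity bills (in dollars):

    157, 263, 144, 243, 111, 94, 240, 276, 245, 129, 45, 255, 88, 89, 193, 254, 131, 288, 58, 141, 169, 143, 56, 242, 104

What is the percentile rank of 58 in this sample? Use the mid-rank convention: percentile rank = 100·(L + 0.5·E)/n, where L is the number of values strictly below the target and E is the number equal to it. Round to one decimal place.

10.0

Sorted: 45, 56, 58, 88, 89, 94, 104, 111, 129, 131, 141, 143, 144, 157, 169, 193, 240, 242, 243, 245, 254, 255, 263, 276, 288.
Count below 58: L = 2; count equal: E = 1; n = 25.
Percentile rank = 100·(2 + 0.5·1)/25 = 100·2.5/25 = 10.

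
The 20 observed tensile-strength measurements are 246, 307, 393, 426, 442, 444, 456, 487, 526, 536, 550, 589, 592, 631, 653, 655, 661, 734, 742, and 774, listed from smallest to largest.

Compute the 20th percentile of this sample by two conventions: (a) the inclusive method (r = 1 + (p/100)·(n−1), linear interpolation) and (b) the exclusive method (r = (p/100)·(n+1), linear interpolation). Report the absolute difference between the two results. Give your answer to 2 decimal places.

9.60

n = 20.
(a) r = 4.8; between ranks 4 (426) and 5 (442): 438.8.
(b) r = 4.2; between ranks 4 (426) and 5 (442): 429.2.
|438.8 − 429.2| = 9.6.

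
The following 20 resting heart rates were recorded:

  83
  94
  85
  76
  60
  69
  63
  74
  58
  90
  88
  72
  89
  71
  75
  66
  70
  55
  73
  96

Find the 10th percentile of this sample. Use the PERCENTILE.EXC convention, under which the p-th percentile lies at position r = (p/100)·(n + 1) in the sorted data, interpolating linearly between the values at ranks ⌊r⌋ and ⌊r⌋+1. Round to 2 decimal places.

Sorted: 55, 58, 60, 63, 66, 69, 70, 71, 72, 73, 74, 75, 76, 83, 85, 88, 89, 90, 94, 96.
n = 20.
r = (10/100)·(20 + 1) = 2.1.
Rank 2 is 58 and rank 3 is 60.
Interpolate: 58 + 0.1·(60 − 58) = 58 + 0.1·2 = 58.2.

58.20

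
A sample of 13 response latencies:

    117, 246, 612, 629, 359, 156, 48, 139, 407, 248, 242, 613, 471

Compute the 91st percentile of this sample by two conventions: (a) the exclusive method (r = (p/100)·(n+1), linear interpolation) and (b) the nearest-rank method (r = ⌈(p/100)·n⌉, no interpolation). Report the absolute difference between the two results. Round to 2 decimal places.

Sorted: 48, 117, 139, 156, 242, 246, 248, 359, 407, 471, 612, 613, 629.
n = 13.
(a) r = 12.74; between ranks 12 (613) and 13 (629): 624.84.
(b) the nearest-rank method: rank 12 → 613.
|624.84 − 613| = 11.84.

11.84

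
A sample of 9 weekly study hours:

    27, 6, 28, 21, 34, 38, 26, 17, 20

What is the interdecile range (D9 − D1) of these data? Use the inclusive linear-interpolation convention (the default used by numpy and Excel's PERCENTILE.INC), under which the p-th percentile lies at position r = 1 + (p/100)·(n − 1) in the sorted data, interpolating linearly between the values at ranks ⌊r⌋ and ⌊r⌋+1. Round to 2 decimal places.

20.00

Sorted: 6, 17, 20, 21, 26, 27, 28, 34, 38.
n = 9.
P10: r = 1.8; ranks 1–2 are 6, 17; interpolating gives 14.8.
P90: r = 8.2; ranks 8–9 are 34, 38; interpolating gives 34.8.
Difference: 34.8 − 14.8 = 20.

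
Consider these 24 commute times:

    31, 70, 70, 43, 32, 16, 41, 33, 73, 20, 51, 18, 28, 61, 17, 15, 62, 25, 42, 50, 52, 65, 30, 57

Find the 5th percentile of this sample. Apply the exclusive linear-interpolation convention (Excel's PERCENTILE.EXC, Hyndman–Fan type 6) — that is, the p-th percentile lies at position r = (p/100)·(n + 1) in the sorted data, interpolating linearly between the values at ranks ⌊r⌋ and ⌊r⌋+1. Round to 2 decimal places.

Sorted: 15, 16, 17, 18, 20, 25, 28, 30, 31, 32, 33, 41, 42, 43, 50, 51, 52, 57, 61, 62, 65, 70, 70, 73.
n = 24.
r = (5/100)·(24 + 1) = 1.25.
Rank 1 is 15 and rank 2 is 16.
Interpolate: 15 + 0.25·(16 − 15) = 15 + 0.25·1 = 15.25.

15.25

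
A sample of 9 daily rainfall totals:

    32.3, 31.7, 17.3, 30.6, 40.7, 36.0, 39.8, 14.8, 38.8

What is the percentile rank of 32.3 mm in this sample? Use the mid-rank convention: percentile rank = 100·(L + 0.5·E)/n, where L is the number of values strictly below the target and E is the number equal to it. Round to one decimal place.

50.0

Sorted: 14.8, 17.3, 30.6, 31.7, 32.3, 36.0, 38.8, 39.8, 40.7.
Count below 32.3: L = 4; count equal: E = 1; n = 9.
Percentile rank = 100·(4 + 0.5·1)/9 = 100·4.5/9 = 50.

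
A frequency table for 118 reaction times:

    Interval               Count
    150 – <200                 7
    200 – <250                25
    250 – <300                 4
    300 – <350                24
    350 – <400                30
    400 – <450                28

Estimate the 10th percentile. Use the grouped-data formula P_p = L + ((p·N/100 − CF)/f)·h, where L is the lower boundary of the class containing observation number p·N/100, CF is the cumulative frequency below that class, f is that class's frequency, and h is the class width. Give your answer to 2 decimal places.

209.60

N = 118; target position k = 10/100 · 118 = 11.8.
Cumulative frequencies: 7, 32, 36, 60, 90, 118.
Observation 11.8 falls in the class 200 – <250.
L = 200, CF = 7, f = 25, h = 50.
P10 = 200 + ((11.8 − 7)/25)·50 = 200 + 9.6 = 209.6.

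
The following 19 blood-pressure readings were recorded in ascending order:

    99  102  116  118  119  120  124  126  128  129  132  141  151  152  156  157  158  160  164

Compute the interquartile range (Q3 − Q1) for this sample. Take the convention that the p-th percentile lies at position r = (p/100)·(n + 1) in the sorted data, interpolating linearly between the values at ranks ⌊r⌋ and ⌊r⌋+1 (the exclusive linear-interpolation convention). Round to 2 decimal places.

37.00

n = 19.
P25: r = 5 (integer) → 119.
P75: r = 15 (integer) → 156.
Difference: 156 − 119 = 37.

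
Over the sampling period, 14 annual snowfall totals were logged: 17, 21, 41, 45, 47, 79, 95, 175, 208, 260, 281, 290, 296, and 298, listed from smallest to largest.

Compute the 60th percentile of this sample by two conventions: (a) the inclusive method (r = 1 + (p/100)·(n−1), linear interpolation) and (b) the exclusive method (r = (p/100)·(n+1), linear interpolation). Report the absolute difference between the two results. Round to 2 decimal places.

6.60

n = 14.
(a) r = 8.8; between ranks 8 (175) and 9 (208): 201.4.
(b) r = 9 → value at rank 9 = 208.
|201.4 − 208| = 6.6.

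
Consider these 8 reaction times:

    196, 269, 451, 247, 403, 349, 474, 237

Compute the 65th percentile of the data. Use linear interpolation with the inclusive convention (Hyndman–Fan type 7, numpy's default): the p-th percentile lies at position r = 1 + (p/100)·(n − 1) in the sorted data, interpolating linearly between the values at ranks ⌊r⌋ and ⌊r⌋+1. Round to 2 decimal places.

Sorted: 196, 237, 247, 269, 349, 403, 451, 474.
n = 8.
r = 1 + (65/100)·(8 − 1) = 1 + 4.55 = 5.55.
Rank 5 is 349 and rank 6 is 403.
Interpolate: 349 + 0.55·(403 − 349) = 349 + 0.55·54 = 378.7.

378.70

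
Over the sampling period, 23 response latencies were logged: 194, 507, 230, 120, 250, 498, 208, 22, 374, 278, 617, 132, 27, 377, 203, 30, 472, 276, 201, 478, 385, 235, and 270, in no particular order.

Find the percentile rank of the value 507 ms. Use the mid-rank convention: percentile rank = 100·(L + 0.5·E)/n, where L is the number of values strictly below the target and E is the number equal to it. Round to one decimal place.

Sorted: 22, 27, 30, 120, 132, 194, 201, 203, 208, 230, 235, 250, 270, 276, 278, 374, 377, 385, 472, 478, 498, 507, 617.
Count below 507: L = 21; count equal: E = 1; n = 23.
Percentile rank = 100·(21 + 0.5·1)/23 = 100·21.5/23 = 93.48.

93.5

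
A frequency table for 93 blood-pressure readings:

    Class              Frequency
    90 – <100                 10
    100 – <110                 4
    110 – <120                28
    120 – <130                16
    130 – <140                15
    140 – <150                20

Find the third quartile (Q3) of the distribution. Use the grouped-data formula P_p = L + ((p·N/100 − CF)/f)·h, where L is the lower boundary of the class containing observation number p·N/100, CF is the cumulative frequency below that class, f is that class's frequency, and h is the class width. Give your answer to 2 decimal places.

137.83

N = 93; target position k = 75/100 · 93 = 69.75.
Cumulative frequencies: 10, 14, 42, 58, 73, 93.
Observation 69.75 falls in the class 130 – <140.
L = 130, CF = 58, f = 15, h = 10.
P75 = 130 + ((69.75 − 58)/15)·10 = 130 + 7.83333 = 137.833.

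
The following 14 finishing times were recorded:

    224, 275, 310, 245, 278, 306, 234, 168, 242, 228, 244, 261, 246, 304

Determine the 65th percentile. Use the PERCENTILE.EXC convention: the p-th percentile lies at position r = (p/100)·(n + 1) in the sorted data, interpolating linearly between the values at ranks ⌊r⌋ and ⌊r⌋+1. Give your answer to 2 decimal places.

Sorted: 168, 224, 228, 234, 242, 244, 245, 246, 261, 275, 278, 304, 306, 310.
n = 14.
r = (65/100)·(14 + 1) = 9.75.
Rank 9 is 261 and rank 10 is 275.
Interpolate: 261 + 0.75·(275 − 261) = 261 + 0.75·14 = 271.5.

271.50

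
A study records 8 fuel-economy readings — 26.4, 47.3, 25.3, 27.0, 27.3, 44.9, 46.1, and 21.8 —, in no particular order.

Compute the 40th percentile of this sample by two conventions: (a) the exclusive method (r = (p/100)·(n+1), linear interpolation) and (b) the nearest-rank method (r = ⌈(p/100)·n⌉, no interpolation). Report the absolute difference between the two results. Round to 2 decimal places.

0.24

Sorted: 21.8, 25.3, 26.4, 27.0, 27.3, 44.9, 46.1, 47.3.
n = 8.
(a) r = 3.6; between ranks 3 (26.4) and 4 (27.0): 26.76.
(b) the nearest-rank method: rank 4 → 27.
|26.76 − 27| = 0.24.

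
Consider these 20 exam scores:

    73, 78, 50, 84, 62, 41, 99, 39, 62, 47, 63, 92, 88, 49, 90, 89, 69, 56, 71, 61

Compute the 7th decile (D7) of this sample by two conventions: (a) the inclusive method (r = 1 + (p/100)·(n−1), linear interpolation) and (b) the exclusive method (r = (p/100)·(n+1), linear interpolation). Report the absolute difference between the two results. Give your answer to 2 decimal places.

2.40

Sorted: 39, 41, 47, 49, 50, 56, 61, 62, 62, 63, 69, 71, 73, 78, 84, 88, 89, 90, 92, 99.
n = 20.
(a) r = 14.3; between ranks 14 (78) and 15 (84): 79.8.
(b) r = 14.7; between ranks 14 (78) and 15 (84): 82.2.
|79.8 − 82.2| = 2.4.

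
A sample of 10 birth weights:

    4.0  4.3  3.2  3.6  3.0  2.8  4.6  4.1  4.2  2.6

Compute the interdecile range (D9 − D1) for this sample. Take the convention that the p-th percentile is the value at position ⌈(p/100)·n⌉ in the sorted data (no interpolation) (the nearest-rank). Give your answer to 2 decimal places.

1.70

Sorted: 2.6, 2.8, 3.0, 3.2, 3.6, 4.0, 4.1, 4.2, 4.3, 4.6.
n = 10.
P10: rank ⌈10/100·10⌉ = 1 → 2.6.
P90: rank ⌈90/100·10⌉ = 9 → 4.3.
Difference: 4.3 − 2.6 = 1.7.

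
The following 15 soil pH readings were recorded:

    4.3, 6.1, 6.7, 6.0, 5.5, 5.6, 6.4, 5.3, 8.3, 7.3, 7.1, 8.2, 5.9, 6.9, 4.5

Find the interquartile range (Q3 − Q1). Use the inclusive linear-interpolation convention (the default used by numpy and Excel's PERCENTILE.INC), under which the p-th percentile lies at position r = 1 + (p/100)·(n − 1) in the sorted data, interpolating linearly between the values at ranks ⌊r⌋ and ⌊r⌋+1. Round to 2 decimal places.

1.45

Sorted: 4.3, 4.5, 5.3, 5.5, 5.6, 5.9, 6.0, 6.1, 6.4, 6.7, 6.9, 7.1, 7.3, 8.2, 8.3.
n = 15.
P25: r = 4.5; ranks 4–5 are 5.5, 5.6; interpolating gives 5.55.
P75: r = 11.5; ranks 11–12 are 6.9, 7.1; interpolating gives 7.
Difference: 7 − 5.55 = 1.45.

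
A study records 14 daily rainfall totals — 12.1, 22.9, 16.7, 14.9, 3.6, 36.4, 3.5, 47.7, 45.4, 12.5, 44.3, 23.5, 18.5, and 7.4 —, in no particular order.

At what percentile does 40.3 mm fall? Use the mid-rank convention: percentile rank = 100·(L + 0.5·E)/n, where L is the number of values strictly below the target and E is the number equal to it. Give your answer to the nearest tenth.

78.6

Sorted: 3.5, 3.6, 7.4, 12.1, 12.5, 14.9, 16.7, 18.5, 22.9, 23.5, 36.4, 44.3, 45.4, 47.7.
Count below 40.3: L = 11; count equal: E = 0; n = 14.
Percentile rank = 100·(11 + 0.5·0)/14 = 100·11/14 = 78.57.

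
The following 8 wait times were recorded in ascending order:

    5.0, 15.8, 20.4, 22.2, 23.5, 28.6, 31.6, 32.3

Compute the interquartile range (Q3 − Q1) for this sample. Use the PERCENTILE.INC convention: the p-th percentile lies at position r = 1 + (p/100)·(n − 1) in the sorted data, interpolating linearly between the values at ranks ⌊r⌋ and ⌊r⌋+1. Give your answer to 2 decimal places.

n = 8.
P25: r = 2.75; ranks 2–3 are 15.8, 20.4; interpolating gives 19.25.
P75: r = 6.25; ranks 6–7 are 28.6, 31.6; interpolating gives 29.35.
Difference: 29.35 − 19.25 = 10.1.

10.10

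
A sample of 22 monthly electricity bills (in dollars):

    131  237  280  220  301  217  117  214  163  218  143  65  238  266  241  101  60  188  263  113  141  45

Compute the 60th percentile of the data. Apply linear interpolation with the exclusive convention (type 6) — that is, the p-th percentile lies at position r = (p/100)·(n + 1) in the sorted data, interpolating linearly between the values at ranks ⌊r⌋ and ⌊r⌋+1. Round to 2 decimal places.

217.80

Sorted: 45, 60, 65, 101, 113, 117, 131, 141, 143, 163, 188, 214, 217, 218, 220, 237, 238, 241, 263, 266, 280, 301.
n = 22.
r = (60/100)·(22 + 1) = 13.8.
Rank 13 is 217 and rank 14 is 218.
Interpolate: 217 + 0.8·(218 − 217) = 217 + 0.8·1 = 217.8.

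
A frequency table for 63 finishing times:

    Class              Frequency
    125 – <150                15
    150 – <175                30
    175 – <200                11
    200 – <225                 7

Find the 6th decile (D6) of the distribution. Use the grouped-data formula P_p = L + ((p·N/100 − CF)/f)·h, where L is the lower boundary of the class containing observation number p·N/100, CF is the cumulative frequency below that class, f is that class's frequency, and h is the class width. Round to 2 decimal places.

169.00

N = 63; target position k = 60/100 · 63 = 37.8.
Cumulative frequencies: 15, 45, 56, 63.
Observation 37.8 falls in the class 150 – <175.
L = 150, CF = 15, f = 30, h = 25.
P60 = 150 + ((37.8 − 15)/30)·25 = 150 + 19 = 169.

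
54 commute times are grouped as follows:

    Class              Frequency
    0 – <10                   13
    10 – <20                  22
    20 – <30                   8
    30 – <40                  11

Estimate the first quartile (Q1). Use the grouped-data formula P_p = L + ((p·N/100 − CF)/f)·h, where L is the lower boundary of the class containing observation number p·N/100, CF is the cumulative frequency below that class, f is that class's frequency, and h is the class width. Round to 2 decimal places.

N = 54; target position k = 25/100 · 54 = 13.5.
Cumulative frequencies: 13, 35, 43, 54.
Observation 13.5 falls in the class 10 – <20.
L = 10, CF = 13, f = 22, h = 10.
P25 = 10 + ((13.5 − 13)/22)·10 = 10 + 0.227273 = 10.2273.

10.23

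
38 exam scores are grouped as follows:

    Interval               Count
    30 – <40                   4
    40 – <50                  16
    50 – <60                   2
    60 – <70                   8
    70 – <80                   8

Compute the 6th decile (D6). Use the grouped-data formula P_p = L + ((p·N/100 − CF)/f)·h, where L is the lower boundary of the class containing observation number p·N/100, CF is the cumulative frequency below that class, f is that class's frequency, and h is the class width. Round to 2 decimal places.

61.00

N = 38; target position k = 60/100 · 38 = 22.8.
Cumulative frequencies: 4, 20, 22, 30, 38.
Observation 22.8 falls in the class 60 – <70.
L = 60, CF = 22, f = 8, h = 10.
P60 = 60 + ((22.8 − 22)/8)·10 = 60 + 1 = 61.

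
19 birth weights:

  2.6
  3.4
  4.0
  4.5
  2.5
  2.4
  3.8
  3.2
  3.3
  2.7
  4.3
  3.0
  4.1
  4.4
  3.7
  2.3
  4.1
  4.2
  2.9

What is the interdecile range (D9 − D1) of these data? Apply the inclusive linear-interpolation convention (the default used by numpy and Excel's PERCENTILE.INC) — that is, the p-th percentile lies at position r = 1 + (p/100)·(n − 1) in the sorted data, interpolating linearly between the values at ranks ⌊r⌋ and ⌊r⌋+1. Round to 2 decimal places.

Sorted: 2.3, 2.4, 2.5, 2.6, 2.7, 2.9, 3.0, 3.2, 3.3, 3.4, 3.7, 3.8, 4.0, 4.1, 4.1, 4.2, 4.3, 4.4, 4.5.
n = 19.
P10: r = 2.8; ranks 2–3 are 2.4, 2.5; interpolating gives 2.48.
P90: r = 17.2; ranks 17–18 are 4.3, 4.4; interpolating gives 4.32.
Difference: 4.32 − 2.48 = 1.84.

1.84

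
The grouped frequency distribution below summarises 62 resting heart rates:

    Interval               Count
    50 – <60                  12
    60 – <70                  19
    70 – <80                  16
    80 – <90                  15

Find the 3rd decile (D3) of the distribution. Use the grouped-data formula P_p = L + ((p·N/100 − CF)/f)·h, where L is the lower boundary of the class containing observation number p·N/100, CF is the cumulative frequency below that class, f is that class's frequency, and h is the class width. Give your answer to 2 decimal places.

63.47

N = 62; target position k = 30/100 · 62 = 18.6.
Cumulative frequencies: 12, 31, 47, 62.
Observation 18.6 falls in the class 60 – <70.
L = 60, CF = 12, f = 19, h = 10.
P30 = 60 + ((18.6 − 12)/19)·10 = 60 + 3.47368 = 63.4737.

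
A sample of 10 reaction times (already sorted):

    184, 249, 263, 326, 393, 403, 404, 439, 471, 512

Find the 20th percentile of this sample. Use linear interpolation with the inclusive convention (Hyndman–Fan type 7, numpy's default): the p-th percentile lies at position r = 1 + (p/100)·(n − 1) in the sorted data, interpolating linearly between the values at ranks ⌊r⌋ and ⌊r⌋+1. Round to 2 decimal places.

n = 10.
r = 1 + (20/100)·(10 − 1) = 1 + 1.8 = 2.8.
Rank 2 is 249 and rank 3 is 263.
Interpolate: 249 + 0.8·(263 − 249) = 249 + 0.8·14 = 260.2.

260.20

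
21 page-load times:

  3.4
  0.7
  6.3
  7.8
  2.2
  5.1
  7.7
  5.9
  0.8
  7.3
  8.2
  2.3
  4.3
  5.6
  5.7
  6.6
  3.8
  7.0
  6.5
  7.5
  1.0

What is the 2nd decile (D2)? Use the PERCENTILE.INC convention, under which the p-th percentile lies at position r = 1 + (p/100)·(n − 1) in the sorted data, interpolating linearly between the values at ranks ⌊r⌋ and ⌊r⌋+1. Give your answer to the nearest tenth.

2.3

Sorted: 0.7, 0.8, 1.0, 2.2, 2.3, 3.4, 3.8, 4.3, 5.1, 5.6, 5.7, 5.9, 6.3, 6.5, 6.6, 7.0, 7.3, 7.5, 7.7, 7.8, 8.2.
n = 21.
r = 1 + (20/100)·(21 − 1) = 1 + 4 = 5.
r is an integer, so P20 is the value at rank 5: 2.3.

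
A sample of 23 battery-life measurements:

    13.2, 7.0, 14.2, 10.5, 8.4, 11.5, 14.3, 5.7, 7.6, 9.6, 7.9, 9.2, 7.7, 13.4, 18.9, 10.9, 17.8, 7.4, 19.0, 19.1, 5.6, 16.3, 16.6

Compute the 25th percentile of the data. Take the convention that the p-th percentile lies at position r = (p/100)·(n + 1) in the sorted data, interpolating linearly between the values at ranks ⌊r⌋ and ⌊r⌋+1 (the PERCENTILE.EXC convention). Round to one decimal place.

7.7

Sorted: 5.6, 5.7, 7.0, 7.4, 7.6, 7.7, 7.9, 8.4, 9.2, 9.6, 10.5, 10.9, 11.5, 13.2, 13.4, 14.2, 14.3, 16.3, 16.6, 17.8, 18.9, 19.0, 19.1.
n = 23.
r = (25/100)·(23 + 1) = 6.
r is an integer, so P25 is the value at rank 6: 7.7.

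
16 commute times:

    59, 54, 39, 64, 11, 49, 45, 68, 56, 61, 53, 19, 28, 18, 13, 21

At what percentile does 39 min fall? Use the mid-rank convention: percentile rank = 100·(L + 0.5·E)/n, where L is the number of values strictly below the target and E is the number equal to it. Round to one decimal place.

Sorted: 11, 13, 18, 19, 21, 28, 39, 45, 49, 53, 54, 56, 59, 61, 64, 68.
Count below 39: L = 6; count equal: E = 1; n = 16.
Percentile rank = 100·(6 + 0.5·1)/16 = 100·6.5/16 = 40.62.

40.6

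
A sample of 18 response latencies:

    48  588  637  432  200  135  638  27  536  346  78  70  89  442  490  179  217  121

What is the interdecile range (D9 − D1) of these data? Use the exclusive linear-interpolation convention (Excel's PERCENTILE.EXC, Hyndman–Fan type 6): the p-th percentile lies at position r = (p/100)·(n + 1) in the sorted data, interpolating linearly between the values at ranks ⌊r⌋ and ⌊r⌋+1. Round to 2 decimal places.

Sorted: 27, 48, 70, 78, 89, 121, 135, 179, 200, 217, 346, 432, 442, 490, 536, 588, 637, 638.
n = 18.
P10: r = 1.9; ranks 1–2 are 27, 48; interpolating gives 45.9.
P90: r = 17.1; ranks 17–18 are 637, 638; interpolating gives 637.1.
Difference: 637.1 − 45.9 = 591.2.

591.20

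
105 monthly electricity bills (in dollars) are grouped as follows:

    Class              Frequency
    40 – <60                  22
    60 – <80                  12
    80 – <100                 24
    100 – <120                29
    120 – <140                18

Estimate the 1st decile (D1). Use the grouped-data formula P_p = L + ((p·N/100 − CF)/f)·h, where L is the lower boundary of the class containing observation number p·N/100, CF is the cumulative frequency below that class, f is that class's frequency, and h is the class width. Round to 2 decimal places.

N = 105; target position k = 10/100 · 105 = 10.5.
Cumulative frequencies: 22, 34, 58, 87, 105.
Observation 10.5 falls in the class 40 – <60.
L = 40, CF = 0, f = 22, h = 20.
P10 = 40 + ((10.5 − 0)/22)·20 = 40 + 9.54545 = 49.5455.

49.55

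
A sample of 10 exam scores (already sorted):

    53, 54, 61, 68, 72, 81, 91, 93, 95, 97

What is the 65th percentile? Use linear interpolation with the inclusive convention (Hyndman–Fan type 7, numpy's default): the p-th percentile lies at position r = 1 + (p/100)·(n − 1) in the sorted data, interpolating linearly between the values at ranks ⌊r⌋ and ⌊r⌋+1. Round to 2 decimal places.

89.50

n = 10.
r = 1 + (65/100)·(10 − 1) = 1 + 5.85 = 6.85.
Rank 6 is 81 and rank 7 is 91.
Interpolate: 81 + 0.85·(91 − 81) = 81 + 0.85·10 = 89.5.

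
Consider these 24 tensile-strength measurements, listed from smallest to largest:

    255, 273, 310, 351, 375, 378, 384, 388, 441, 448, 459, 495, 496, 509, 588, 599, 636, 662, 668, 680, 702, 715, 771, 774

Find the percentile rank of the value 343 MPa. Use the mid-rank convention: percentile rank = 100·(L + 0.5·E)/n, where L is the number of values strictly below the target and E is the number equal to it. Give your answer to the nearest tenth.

Count below 343: L = 3; count equal: E = 0; n = 24.
Percentile rank = 100·(3 + 0.5·0)/24 = 100·3/24 = 12.5.

12.5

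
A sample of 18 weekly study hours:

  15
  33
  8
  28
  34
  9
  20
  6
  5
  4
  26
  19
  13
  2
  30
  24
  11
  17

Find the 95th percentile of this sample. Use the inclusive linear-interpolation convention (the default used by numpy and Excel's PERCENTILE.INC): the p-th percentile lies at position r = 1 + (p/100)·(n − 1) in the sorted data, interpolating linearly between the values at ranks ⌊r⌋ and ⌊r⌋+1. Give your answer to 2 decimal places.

Sorted: 2, 4, 5, 6, 8, 9, 11, 13, 15, 17, 19, 20, 24, 26, 28, 30, 33, 34.
n = 18.
r = 1 + (95/100)·(18 − 1) = 1 + 16.15 = 17.15.
Rank 17 is 33 and rank 18 is 34.
Interpolate: 33 + 0.15·(34 − 33) = 33 + 0.15·1 = 33.15.

33.15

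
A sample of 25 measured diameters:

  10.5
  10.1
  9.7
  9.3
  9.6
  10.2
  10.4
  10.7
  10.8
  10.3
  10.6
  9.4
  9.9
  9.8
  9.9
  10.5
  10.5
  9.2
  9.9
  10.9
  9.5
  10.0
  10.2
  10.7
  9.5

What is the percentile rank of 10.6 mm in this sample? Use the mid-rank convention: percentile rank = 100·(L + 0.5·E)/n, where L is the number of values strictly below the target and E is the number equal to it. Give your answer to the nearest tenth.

Sorted: 9.2, 9.3, 9.4, 9.5, 9.5, 9.6, 9.7, 9.8, 9.9, 9.9, 9.9, 10.0, 10.1, 10.2, 10.2, 10.3, 10.4, 10.5, 10.5, 10.5, 10.6, 10.7, 10.7, 10.8, 10.9.
Count below 10.6: L = 20; count equal: E = 1; n = 25.
Percentile rank = 100·(20 + 0.5·1)/25 = 100·20.5/25 = 82.

82.0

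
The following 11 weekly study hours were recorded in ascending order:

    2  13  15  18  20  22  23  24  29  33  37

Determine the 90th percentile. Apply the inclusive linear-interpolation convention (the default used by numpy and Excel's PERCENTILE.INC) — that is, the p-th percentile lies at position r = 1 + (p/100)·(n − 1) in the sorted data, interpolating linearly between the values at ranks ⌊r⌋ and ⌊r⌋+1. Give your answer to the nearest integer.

n = 11.
r = 1 + (90/100)·(11 − 1) = 1 + 9 = 10.
r is an integer, so P90 is the value at rank 10: 33.

33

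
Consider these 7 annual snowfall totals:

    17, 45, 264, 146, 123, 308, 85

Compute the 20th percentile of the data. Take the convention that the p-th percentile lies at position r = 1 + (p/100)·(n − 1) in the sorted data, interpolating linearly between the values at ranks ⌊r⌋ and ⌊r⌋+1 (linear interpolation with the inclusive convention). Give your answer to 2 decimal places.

53.00

Sorted: 17, 45, 85, 123, 146, 264, 308.
n = 7.
r = 1 + (20/100)·(7 − 1) = 1 + 1.2 = 2.2.
Rank 2 is 45 and rank 3 is 85.
Interpolate: 45 + 0.2·(85 − 45) = 45 + 0.2·40 = 53.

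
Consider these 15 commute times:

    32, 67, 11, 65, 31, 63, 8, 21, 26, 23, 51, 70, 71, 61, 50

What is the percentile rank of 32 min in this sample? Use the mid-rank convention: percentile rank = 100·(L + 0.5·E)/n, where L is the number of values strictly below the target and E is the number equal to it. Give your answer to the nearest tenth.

43.3

Sorted: 8, 11, 21, 23, 26, 31, 32, 50, 51, 61, 63, 65, 67, 70, 71.
Count below 32: L = 6; count equal: E = 1; n = 15.
Percentile rank = 100·(6 + 0.5·1)/15 = 100·6.5/15 = 43.33.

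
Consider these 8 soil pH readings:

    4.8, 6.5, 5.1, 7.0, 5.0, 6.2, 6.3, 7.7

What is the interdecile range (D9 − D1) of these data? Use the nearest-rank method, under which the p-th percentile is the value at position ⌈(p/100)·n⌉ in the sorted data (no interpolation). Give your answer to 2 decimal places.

2.90

Sorted: 4.8, 5.0, 5.1, 6.2, 6.3, 6.5, 7.0, 7.7.
n = 8.
P10: rank ⌈10/100·8⌉ = 1 → 4.8.
P90: rank ⌈90/100·8⌉ = 8 → 7.7.
Difference: 7.7 − 4.8 = 2.9.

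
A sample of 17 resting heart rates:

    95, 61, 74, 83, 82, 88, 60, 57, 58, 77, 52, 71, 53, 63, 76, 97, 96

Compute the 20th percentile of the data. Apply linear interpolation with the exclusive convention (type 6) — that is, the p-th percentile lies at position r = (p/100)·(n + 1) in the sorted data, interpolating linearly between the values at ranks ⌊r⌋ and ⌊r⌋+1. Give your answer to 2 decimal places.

57.60

Sorted: 52, 53, 57, 58, 60, 61, 63, 71, 74, 76, 77, 82, 83, 88, 95, 96, 97.
n = 17.
r = (20/100)·(17 + 1) = 3.6.
Rank 3 is 57 and rank 4 is 58.
Interpolate: 57 + 0.6·(58 − 57) = 57 + 0.6·1 = 57.6.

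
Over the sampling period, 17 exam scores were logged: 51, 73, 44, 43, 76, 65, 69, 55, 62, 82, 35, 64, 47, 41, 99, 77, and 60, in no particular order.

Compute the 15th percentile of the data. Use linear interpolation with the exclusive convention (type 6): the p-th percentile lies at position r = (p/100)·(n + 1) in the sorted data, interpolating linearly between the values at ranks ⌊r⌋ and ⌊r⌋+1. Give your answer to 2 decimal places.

42.40

Sorted: 35, 41, 43, 44, 47, 51, 55, 60, 62, 64, 65, 69, 73, 76, 77, 82, 99.
n = 17.
r = (15/100)·(17 + 1) = 2.7.
Rank 2 is 41 and rank 3 is 43.
Interpolate: 41 + 0.7·(43 − 41) = 41 + 0.7·2 = 42.4.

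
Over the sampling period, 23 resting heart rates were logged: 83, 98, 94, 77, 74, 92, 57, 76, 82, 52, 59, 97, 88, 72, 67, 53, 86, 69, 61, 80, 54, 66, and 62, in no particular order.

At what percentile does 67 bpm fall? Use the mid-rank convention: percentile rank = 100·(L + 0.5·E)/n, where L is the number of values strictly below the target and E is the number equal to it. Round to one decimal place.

37.0

Sorted: 52, 53, 54, 57, 59, 61, 62, 66, 67, 69, 72, 74, 76, 77, 80, 82, 83, 86, 88, 92, 94, 97, 98.
Count below 67: L = 8; count equal: E = 1; n = 23.
Percentile rank = 100·(8 + 0.5·1)/23 = 100·8.5/23 = 36.96.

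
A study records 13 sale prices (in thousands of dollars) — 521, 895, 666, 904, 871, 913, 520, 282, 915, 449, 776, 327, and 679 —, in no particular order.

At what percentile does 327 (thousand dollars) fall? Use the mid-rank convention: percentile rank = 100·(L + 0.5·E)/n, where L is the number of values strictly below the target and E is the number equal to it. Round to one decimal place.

Sorted: 282, 327, 449, 520, 521, 666, 679, 776, 871, 895, 904, 913, 915.
Count below 327: L = 1; count equal: E = 1; n = 13.
Percentile rank = 100·(1 + 0.5·1)/13 = 100·1.5/13 = 11.54.

11.5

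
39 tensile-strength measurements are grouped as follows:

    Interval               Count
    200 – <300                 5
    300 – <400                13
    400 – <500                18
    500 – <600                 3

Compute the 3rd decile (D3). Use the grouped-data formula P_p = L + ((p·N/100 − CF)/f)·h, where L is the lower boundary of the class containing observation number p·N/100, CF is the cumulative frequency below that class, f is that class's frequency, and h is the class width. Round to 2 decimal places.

N = 39; target position k = 30/100 · 39 = 11.7.
Cumulative frequencies: 5, 18, 36, 39.
Observation 11.7 falls in the class 300 – <400.
L = 300, CF = 5, f = 13, h = 100.
P30 = 300 + ((11.7 − 5)/13)·100 = 300 + 51.5385 = 351.538.

351.54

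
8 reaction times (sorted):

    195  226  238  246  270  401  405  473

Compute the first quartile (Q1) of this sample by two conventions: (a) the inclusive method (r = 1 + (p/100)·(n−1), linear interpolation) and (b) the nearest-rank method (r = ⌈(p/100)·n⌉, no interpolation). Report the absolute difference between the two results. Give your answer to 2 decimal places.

9.00

n = 8.
(a) r = 2.75; between ranks 2 (226) and 3 (238): 235.
(b) the nearest-rank method: rank 2 → 226.
|235 − 226| = 9.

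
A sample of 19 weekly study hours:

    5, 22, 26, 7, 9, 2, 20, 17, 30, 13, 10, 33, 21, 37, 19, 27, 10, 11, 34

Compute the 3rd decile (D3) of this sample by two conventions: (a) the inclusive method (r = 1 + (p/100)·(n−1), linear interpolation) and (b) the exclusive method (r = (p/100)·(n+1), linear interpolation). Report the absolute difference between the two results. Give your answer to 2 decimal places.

0.40

Sorted: 2, 5, 7, 9, 10, 10, 11, 13, 17, 19, 20, 21, 22, 26, 27, 30, 33, 34, 37.
n = 19.
(a) r = 6.4; between ranks 6 (10) and 7 (11): 10.4.
(b) r = 6 → value at rank 6 = 10.
|10.4 − 10| = 0.4.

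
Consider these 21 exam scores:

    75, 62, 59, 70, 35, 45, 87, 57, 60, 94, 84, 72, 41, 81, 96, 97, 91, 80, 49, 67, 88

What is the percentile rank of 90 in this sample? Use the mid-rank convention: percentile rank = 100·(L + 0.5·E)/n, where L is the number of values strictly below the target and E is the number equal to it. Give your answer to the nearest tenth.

81.0

Sorted: 35, 41, 45, 49, 57, 59, 60, 62, 67, 70, 72, 75, 80, 81, 84, 87, 88, 91, 94, 96, 97.
Count below 90: L = 17; count equal: E = 0; n = 21.
Percentile rank = 100·(17 + 0.5·0)/21 = 100·17/21 = 80.95.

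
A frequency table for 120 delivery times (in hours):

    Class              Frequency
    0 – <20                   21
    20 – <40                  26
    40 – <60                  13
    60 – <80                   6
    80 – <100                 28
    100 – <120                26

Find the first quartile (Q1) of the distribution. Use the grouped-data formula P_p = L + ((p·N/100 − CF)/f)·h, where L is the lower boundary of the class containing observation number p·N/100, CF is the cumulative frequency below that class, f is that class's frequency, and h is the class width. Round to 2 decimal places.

26.92

N = 120; target position k = 25/100 · 120 = 30.
Cumulative frequencies: 21, 47, 60, 66, 94, 120.
Observation 30 falls in the class 20 – <40.
L = 20, CF = 21, f = 26, h = 20.
P25 = 20 + ((30 − 21)/26)·20 = 20 + 6.92308 = 26.9231.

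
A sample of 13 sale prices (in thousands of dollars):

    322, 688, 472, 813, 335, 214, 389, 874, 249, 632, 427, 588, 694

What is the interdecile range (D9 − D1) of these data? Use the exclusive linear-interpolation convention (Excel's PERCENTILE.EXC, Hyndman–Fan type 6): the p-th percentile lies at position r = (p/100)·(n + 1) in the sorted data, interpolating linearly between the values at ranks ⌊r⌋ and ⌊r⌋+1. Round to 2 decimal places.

Sorted: 214, 249, 322, 335, 389, 427, 472, 588, 632, 688, 694, 813, 874.
n = 13.
P10: r = 1.4; ranks 1–2 are 214, 249; interpolating gives 228.
P90: r = 12.6; ranks 12–13 are 813, 874; interpolating gives 849.6.
Difference: 849.6 − 228 = 621.6.

621.60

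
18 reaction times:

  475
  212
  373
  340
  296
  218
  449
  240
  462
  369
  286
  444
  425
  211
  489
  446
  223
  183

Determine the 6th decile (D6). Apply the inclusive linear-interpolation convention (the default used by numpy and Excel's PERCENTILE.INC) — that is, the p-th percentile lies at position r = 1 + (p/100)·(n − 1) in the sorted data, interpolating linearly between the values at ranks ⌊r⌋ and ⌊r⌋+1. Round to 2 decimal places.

Sorted: 183, 211, 212, 218, 223, 240, 286, 296, 340, 369, 373, 425, 444, 446, 449, 462, 475, 489.
n = 18.
r = 1 + (60/100)·(18 − 1) = 1 + 10.2 = 11.2.
Rank 11 is 373 and rank 12 is 425.
Interpolate: 373 + 0.2·(425 − 373) = 373 + 0.2·52 = 383.4.

383.40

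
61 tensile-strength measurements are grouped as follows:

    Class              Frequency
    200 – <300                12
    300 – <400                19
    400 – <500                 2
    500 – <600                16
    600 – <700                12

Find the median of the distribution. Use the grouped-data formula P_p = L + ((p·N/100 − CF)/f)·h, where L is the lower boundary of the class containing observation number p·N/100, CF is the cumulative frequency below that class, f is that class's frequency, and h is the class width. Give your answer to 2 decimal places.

N = 61; target position k = 50/100 · 61 = 30.5.
Cumulative frequencies: 12, 31, 33, 49, 61.
Observation 30.5 falls in the class 300 – <400.
L = 300, CF = 12, f = 19, h = 100.
P50 = 300 + ((30.5 − 12)/19)·100 = 300 + 97.3684 = 397.368.

397.37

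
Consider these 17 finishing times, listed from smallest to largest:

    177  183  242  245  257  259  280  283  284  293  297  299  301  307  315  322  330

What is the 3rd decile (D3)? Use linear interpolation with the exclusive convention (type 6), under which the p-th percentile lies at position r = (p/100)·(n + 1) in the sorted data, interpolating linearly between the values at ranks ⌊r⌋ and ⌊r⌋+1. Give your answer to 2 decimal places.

n = 17.
r = (30/100)·(17 + 1) = 5.4.
Rank 5 is 257 and rank 6 is 259.
Interpolate: 257 + 0.4·(259 − 257) = 257 + 0.4·2 = 257.8.

257.80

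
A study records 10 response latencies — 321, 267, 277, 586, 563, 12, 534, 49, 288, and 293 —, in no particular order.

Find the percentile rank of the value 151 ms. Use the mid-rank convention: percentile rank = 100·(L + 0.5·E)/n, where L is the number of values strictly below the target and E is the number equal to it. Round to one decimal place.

20.0

Sorted: 12, 49, 267, 277, 288, 293, 321, 534, 563, 586.
Count below 151: L = 2; count equal: E = 0; n = 10.
Percentile rank = 100·(2 + 0.5·0)/10 = 100·2/10 = 20.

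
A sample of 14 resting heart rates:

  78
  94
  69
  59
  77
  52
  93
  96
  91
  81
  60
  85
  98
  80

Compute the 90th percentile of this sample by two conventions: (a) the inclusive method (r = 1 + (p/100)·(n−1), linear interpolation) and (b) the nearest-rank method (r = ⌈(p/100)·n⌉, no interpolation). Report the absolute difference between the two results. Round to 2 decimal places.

Sorted: 52, 59, 60, 69, 77, 78, 80, 81, 85, 91, 93, 94, 96, 98.
n = 14.
(a) r = 12.7; between ranks 12 (94) and 13 (96): 95.4.
(b) the nearest-rank method: rank 13 → 96.
|95.4 − 96| = 0.6.

0.60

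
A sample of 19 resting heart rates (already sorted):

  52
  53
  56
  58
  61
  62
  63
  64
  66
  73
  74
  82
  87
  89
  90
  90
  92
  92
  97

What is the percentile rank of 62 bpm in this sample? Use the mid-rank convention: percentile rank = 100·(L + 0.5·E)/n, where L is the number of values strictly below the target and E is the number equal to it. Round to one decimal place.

28.9

Count below 62: L = 5; count equal: E = 1; n = 19.
Percentile rank = 100·(5 + 0.5·1)/19 = 100·5.5/19 = 28.95.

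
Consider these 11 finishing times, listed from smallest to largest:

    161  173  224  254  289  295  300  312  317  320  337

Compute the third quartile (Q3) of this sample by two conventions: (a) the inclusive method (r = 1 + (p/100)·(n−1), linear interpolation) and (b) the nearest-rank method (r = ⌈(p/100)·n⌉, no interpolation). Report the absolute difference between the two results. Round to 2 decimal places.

n = 11.
(a) r = 8.5; between ranks 8 (312) and 9 (317): 314.5.
(b) the nearest-rank method: rank 9 → 317.
|314.5 − 317| = 2.5.

2.50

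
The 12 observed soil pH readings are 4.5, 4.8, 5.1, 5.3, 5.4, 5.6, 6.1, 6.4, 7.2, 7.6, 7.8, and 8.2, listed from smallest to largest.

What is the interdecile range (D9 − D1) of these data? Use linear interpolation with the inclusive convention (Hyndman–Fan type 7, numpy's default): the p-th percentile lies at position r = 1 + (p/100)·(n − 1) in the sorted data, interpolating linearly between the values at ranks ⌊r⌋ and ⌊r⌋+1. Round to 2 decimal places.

n = 12.
P10: r = 2.1; ranks 2–3 are 4.8, 5.1; interpolating gives 4.83.
P90: r = 10.9; ranks 10–11 are 7.6, 7.8; interpolating gives 7.78.
Difference: 7.78 − 4.83 = 2.95.

2.95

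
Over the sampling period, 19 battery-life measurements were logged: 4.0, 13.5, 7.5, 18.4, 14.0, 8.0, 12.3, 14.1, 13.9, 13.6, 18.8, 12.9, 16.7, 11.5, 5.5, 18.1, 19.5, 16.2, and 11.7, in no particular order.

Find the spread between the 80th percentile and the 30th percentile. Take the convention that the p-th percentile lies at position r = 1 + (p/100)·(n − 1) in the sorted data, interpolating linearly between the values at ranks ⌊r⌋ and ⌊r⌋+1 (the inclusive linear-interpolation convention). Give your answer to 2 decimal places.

5.32

Sorted: 4.0, 5.5, 7.5, 8.0, 11.5, 11.7, 12.3, 12.9, 13.5, 13.6, 13.9, 14.0, 14.1, 16.2, 16.7, 18.1, 18.4, 18.8, 19.5.
n = 19.
P30: r = 6.4; ranks 6–7 are 11.7, 12.3; interpolating gives 11.94.
P80: r = 15.4; ranks 15–16 are 16.7, 18.1; interpolating gives 17.26.
Difference: 17.26 − 11.94 = 5.32.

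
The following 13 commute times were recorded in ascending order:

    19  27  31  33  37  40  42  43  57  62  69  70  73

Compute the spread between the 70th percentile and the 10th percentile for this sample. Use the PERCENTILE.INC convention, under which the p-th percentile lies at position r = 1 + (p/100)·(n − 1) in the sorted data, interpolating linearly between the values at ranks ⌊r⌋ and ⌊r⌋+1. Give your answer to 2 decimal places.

n = 13.
P10: r = 2.2; ranks 2–3 are 27, 31; interpolating gives 27.8.
P70: r = 9.4; ranks 9–10 are 57, 62; interpolating gives 59.
Difference: 59 − 27.8 = 31.2.

31.20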